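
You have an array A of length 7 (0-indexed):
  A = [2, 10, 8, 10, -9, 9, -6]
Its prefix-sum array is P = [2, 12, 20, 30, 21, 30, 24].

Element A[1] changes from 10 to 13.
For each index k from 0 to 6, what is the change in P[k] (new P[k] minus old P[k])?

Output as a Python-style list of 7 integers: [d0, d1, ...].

Element change: A[1] 10 -> 13, delta = 3
For k < 1: P[k] unchanged, delta_P[k] = 0
For k >= 1: P[k] shifts by exactly 3
Delta array: [0, 3, 3, 3, 3, 3, 3]

Answer: [0, 3, 3, 3, 3, 3, 3]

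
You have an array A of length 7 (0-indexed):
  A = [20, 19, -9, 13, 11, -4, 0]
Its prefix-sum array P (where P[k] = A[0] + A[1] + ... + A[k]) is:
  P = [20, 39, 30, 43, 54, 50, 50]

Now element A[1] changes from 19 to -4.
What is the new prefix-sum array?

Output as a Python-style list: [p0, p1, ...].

Answer: [20, 16, 7, 20, 31, 27, 27]

Derivation:
Change: A[1] 19 -> -4, delta = -23
P[k] for k < 1: unchanged (A[1] not included)
P[k] for k >= 1: shift by delta = -23
  P[0] = 20 + 0 = 20
  P[1] = 39 + -23 = 16
  P[2] = 30 + -23 = 7
  P[3] = 43 + -23 = 20
  P[4] = 54 + -23 = 31
  P[5] = 50 + -23 = 27
  P[6] = 50 + -23 = 27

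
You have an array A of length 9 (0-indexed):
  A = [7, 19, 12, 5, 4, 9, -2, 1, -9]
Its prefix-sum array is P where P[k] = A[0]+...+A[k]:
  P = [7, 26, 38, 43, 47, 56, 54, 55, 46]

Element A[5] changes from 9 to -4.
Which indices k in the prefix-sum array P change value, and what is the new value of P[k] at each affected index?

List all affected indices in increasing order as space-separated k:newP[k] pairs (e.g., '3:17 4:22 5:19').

P[k] = A[0] + ... + A[k]
P[k] includes A[5] iff k >= 5
Affected indices: 5, 6, ..., 8; delta = -13
  P[5]: 56 + -13 = 43
  P[6]: 54 + -13 = 41
  P[7]: 55 + -13 = 42
  P[8]: 46 + -13 = 33

Answer: 5:43 6:41 7:42 8:33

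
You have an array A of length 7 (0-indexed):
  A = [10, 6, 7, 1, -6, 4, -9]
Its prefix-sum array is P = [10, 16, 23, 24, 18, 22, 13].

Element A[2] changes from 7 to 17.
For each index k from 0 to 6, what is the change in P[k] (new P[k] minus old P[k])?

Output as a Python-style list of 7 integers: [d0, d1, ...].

Element change: A[2] 7 -> 17, delta = 10
For k < 2: P[k] unchanged, delta_P[k] = 0
For k >= 2: P[k] shifts by exactly 10
Delta array: [0, 0, 10, 10, 10, 10, 10]

Answer: [0, 0, 10, 10, 10, 10, 10]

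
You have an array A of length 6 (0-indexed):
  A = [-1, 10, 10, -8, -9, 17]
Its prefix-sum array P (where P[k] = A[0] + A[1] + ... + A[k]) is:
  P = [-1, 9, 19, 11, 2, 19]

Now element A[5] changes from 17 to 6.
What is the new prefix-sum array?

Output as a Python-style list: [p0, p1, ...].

Answer: [-1, 9, 19, 11, 2, 8]

Derivation:
Change: A[5] 17 -> 6, delta = -11
P[k] for k < 5: unchanged (A[5] not included)
P[k] for k >= 5: shift by delta = -11
  P[0] = -1 + 0 = -1
  P[1] = 9 + 0 = 9
  P[2] = 19 + 0 = 19
  P[3] = 11 + 0 = 11
  P[4] = 2 + 0 = 2
  P[5] = 19 + -11 = 8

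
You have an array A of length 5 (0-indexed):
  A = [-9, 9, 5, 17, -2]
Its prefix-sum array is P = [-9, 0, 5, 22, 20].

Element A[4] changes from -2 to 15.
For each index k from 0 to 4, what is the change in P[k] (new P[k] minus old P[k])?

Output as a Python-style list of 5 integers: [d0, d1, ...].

Element change: A[4] -2 -> 15, delta = 17
For k < 4: P[k] unchanged, delta_P[k] = 0
For k >= 4: P[k] shifts by exactly 17
Delta array: [0, 0, 0, 0, 17]

Answer: [0, 0, 0, 0, 17]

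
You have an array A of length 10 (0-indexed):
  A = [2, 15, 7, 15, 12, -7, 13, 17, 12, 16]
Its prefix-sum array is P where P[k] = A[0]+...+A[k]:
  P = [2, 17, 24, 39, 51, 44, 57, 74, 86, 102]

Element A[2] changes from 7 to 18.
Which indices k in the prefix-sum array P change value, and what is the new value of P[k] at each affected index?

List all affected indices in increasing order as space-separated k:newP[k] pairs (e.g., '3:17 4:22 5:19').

Answer: 2:35 3:50 4:62 5:55 6:68 7:85 8:97 9:113

Derivation:
P[k] = A[0] + ... + A[k]
P[k] includes A[2] iff k >= 2
Affected indices: 2, 3, ..., 9; delta = 11
  P[2]: 24 + 11 = 35
  P[3]: 39 + 11 = 50
  P[4]: 51 + 11 = 62
  P[5]: 44 + 11 = 55
  P[6]: 57 + 11 = 68
  P[7]: 74 + 11 = 85
  P[8]: 86 + 11 = 97
  P[9]: 102 + 11 = 113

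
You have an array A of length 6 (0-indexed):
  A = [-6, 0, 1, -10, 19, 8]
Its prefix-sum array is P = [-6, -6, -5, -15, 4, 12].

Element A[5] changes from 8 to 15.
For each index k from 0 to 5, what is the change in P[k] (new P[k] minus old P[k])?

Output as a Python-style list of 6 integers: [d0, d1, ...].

Element change: A[5] 8 -> 15, delta = 7
For k < 5: P[k] unchanged, delta_P[k] = 0
For k >= 5: P[k] shifts by exactly 7
Delta array: [0, 0, 0, 0, 0, 7]

Answer: [0, 0, 0, 0, 0, 7]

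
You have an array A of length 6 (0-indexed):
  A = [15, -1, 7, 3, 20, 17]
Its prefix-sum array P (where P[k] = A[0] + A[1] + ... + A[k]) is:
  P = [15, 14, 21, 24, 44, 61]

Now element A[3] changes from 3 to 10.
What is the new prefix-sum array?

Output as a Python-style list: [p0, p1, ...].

Change: A[3] 3 -> 10, delta = 7
P[k] for k < 3: unchanged (A[3] not included)
P[k] for k >= 3: shift by delta = 7
  P[0] = 15 + 0 = 15
  P[1] = 14 + 0 = 14
  P[2] = 21 + 0 = 21
  P[3] = 24 + 7 = 31
  P[4] = 44 + 7 = 51
  P[5] = 61 + 7 = 68

Answer: [15, 14, 21, 31, 51, 68]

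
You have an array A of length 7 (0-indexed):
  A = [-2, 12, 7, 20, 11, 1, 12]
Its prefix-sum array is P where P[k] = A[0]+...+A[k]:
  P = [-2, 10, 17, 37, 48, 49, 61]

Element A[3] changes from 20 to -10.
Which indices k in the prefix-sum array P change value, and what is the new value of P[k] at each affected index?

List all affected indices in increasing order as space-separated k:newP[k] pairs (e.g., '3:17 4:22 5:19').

Answer: 3:7 4:18 5:19 6:31

Derivation:
P[k] = A[0] + ... + A[k]
P[k] includes A[3] iff k >= 3
Affected indices: 3, 4, ..., 6; delta = -30
  P[3]: 37 + -30 = 7
  P[4]: 48 + -30 = 18
  P[5]: 49 + -30 = 19
  P[6]: 61 + -30 = 31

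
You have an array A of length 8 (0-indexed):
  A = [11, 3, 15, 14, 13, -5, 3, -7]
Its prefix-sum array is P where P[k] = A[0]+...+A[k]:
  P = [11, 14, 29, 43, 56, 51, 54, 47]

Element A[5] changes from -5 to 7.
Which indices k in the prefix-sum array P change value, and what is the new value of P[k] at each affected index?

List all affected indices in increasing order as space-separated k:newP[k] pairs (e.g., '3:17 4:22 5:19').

Answer: 5:63 6:66 7:59

Derivation:
P[k] = A[0] + ... + A[k]
P[k] includes A[5] iff k >= 5
Affected indices: 5, 6, ..., 7; delta = 12
  P[5]: 51 + 12 = 63
  P[6]: 54 + 12 = 66
  P[7]: 47 + 12 = 59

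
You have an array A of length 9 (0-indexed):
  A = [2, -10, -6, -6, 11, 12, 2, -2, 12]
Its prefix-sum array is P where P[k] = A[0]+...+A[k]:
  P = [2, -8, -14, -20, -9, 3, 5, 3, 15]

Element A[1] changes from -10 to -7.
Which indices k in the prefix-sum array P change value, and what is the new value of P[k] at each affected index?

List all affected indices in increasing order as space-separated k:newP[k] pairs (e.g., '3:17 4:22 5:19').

P[k] = A[0] + ... + A[k]
P[k] includes A[1] iff k >= 1
Affected indices: 1, 2, ..., 8; delta = 3
  P[1]: -8 + 3 = -5
  P[2]: -14 + 3 = -11
  P[3]: -20 + 3 = -17
  P[4]: -9 + 3 = -6
  P[5]: 3 + 3 = 6
  P[6]: 5 + 3 = 8
  P[7]: 3 + 3 = 6
  P[8]: 15 + 3 = 18

Answer: 1:-5 2:-11 3:-17 4:-6 5:6 6:8 7:6 8:18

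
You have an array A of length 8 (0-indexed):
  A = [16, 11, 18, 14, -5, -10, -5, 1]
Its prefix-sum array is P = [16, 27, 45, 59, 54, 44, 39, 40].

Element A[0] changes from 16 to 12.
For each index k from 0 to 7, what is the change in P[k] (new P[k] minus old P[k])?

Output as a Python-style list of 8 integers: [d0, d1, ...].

Answer: [-4, -4, -4, -4, -4, -4, -4, -4]

Derivation:
Element change: A[0] 16 -> 12, delta = -4
For k < 0: P[k] unchanged, delta_P[k] = 0
For k >= 0: P[k] shifts by exactly -4
Delta array: [-4, -4, -4, -4, -4, -4, -4, -4]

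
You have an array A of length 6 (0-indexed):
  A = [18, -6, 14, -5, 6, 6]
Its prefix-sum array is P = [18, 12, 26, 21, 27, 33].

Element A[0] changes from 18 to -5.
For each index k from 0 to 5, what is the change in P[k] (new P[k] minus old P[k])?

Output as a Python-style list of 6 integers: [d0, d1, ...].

Answer: [-23, -23, -23, -23, -23, -23]

Derivation:
Element change: A[0] 18 -> -5, delta = -23
For k < 0: P[k] unchanged, delta_P[k] = 0
For k >= 0: P[k] shifts by exactly -23
Delta array: [-23, -23, -23, -23, -23, -23]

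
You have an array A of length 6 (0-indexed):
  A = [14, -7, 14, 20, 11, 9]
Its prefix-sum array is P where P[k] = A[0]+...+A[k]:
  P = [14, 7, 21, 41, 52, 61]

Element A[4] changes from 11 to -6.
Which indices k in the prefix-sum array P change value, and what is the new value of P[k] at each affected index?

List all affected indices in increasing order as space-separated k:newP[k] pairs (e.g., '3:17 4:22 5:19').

P[k] = A[0] + ... + A[k]
P[k] includes A[4] iff k >= 4
Affected indices: 4, 5, ..., 5; delta = -17
  P[4]: 52 + -17 = 35
  P[5]: 61 + -17 = 44

Answer: 4:35 5:44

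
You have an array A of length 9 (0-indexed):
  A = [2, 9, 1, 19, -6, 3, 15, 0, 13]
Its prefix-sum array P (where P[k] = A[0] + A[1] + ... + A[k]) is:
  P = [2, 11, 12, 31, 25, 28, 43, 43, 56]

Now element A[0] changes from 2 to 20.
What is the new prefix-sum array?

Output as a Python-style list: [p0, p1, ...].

Change: A[0] 2 -> 20, delta = 18
P[k] for k < 0: unchanged (A[0] not included)
P[k] for k >= 0: shift by delta = 18
  P[0] = 2 + 18 = 20
  P[1] = 11 + 18 = 29
  P[2] = 12 + 18 = 30
  P[3] = 31 + 18 = 49
  P[4] = 25 + 18 = 43
  P[5] = 28 + 18 = 46
  P[6] = 43 + 18 = 61
  P[7] = 43 + 18 = 61
  P[8] = 56 + 18 = 74

Answer: [20, 29, 30, 49, 43, 46, 61, 61, 74]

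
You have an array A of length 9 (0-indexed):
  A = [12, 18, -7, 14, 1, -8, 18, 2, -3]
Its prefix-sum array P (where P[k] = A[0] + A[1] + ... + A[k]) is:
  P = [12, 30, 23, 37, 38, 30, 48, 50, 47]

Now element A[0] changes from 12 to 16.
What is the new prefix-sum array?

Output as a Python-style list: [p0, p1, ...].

Change: A[0] 12 -> 16, delta = 4
P[k] for k < 0: unchanged (A[0] not included)
P[k] for k >= 0: shift by delta = 4
  P[0] = 12 + 4 = 16
  P[1] = 30 + 4 = 34
  P[2] = 23 + 4 = 27
  P[3] = 37 + 4 = 41
  P[4] = 38 + 4 = 42
  P[5] = 30 + 4 = 34
  P[6] = 48 + 4 = 52
  P[7] = 50 + 4 = 54
  P[8] = 47 + 4 = 51

Answer: [16, 34, 27, 41, 42, 34, 52, 54, 51]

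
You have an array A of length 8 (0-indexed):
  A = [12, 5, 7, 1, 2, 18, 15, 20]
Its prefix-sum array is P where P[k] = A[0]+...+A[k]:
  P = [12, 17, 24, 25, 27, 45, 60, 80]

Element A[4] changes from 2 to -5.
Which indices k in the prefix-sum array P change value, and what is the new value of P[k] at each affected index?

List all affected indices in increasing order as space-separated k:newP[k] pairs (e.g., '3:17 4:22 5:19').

Answer: 4:20 5:38 6:53 7:73

Derivation:
P[k] = A[0] + ... + A[k]
P[k] includes A[4] iff k >= 4
Affected indices: 4, 5, ..., 7; delta = -7
  P[4]: 27 + -7 = 20
  P[5]: 45 + -7 = 38
  P[6]: 60 + -7 = 53
  P[7]: 80 + -7 = 73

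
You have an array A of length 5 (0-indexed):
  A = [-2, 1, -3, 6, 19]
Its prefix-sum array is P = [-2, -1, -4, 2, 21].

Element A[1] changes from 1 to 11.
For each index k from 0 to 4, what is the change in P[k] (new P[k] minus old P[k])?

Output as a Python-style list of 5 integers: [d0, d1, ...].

Element change: A[1] 1 -> 11, delta = 10
For k < 1: P[k] unchanged, delta_P[k] = 0
For k >= 1: P[k] shifts by exactly 10
Delta array: [0, 10, 10, 10, 10]

Answer: [0, 10, 10, 10, 10]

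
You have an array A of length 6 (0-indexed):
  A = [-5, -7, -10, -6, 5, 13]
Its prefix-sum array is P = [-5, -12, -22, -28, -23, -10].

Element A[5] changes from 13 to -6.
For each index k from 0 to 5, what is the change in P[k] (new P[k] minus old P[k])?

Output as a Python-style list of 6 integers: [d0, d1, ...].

Element change: A[5] 13 -> -6, delta = -19
For k < 5: P[k] unchanged, delta_P[k] = 0
For k >= 5: P[k] shifts by exactly -19
Delta array: [0, 0, 0, 0, 0, -19]

Answer: [0, 0, 0, 0, 0, -19]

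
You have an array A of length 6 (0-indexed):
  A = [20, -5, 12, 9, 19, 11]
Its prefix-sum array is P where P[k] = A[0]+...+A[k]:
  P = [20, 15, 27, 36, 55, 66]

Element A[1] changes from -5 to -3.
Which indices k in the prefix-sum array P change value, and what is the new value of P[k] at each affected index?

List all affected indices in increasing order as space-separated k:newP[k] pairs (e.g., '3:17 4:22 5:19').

Answer: 1:17 2:29 3:38 4:57 5:68

Derivation:
P[k] = A[0] + ... + A[k]
P[k] includes A[1] iff k >= 1
Affected indices: 1, 2, ..., 5; delta = 2
  P[1]: 15 + 2 = 17
  P[2]: 27 + 2 = 29
  P[3]: 36 + 2 = 38
  P[4]: 55 + 2 = 57
  P[5]: 66 + 2 = 68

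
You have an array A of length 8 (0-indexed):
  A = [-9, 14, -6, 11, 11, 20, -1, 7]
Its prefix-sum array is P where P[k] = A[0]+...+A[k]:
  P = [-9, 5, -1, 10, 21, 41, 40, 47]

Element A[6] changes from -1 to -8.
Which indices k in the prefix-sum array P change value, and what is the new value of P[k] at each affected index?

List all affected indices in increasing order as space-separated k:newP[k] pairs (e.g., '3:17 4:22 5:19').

Answer: 6:33 7:40

Derivation:
P[k] = A[0] + ... + A[k]
P[k] includes A[6] iff k >= 6
Affected indices: 6, 7, ..., 7; delta = -7
  P[6]: 40 + -7 = 33
  P[7]: 47 + -7 = 40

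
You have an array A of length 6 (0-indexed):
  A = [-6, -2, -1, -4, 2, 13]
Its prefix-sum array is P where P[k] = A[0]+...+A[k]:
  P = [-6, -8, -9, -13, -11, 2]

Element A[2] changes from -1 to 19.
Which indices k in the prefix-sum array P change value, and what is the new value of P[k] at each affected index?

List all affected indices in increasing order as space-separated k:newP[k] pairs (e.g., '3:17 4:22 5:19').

Answer: 2:11 3:7 4:9 5:22

Derivation:
P[k] = A[0] + ... + A[k]
P[k] includes A[2] iff k >= 2
Affected indices: 2, 3, ..., 5; delta = 20
  P[2]: -9 + 20 = 11
  P[3]: -13 + 20 = 7
  P[4]: -11 + 20 = 9
  P[5]: 2 + 20 = 22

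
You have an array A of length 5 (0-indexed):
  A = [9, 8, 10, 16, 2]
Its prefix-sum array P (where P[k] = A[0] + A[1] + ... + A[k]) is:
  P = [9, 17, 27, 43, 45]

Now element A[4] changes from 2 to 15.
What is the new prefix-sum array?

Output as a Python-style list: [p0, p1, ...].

Change: A[4] 2 -> 15, delta = 13
P[k] for k < 4: unchanged (A[4] not included)
P[k] for k >= 4: shift by delta = 13
  P[0] = 9 + 0 = 9
  P[1] = 17 + 0 = 17
  P[2] = 27 + 0 = 27
  P[3] = 43 + 0 = 43
  P[4] = 45 + 13 = 58

Answer: [9, 17, 27, 43, 58]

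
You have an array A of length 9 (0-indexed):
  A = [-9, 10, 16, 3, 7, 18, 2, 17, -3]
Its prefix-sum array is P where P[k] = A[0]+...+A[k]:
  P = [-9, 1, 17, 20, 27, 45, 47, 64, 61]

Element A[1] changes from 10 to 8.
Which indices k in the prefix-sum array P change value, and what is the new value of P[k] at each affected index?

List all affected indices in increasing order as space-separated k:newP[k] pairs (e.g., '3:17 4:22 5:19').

Answer: 1:-1 2:15 3:18 4:25 5:43 6:45 7:62 8:59

Derivation:
P[k] = A[0] + ... + A[k]
P[k] includes A[1] iff k >= 1
Affected indices: 1, 2, ..., 8; delta = -2
  P[1]: 1 + -2 = -1
  P[2]: 17 + -2 = 15
  P[3]: 20 + -2 = 18
  P[4]: 27 + -2 = 25
  P[5]: 45 + -2 = 43
  P[6]: 47 + -2 = 45
  P[7]: 64 + -2 = 62
  P[8]: 61 + -2 = 59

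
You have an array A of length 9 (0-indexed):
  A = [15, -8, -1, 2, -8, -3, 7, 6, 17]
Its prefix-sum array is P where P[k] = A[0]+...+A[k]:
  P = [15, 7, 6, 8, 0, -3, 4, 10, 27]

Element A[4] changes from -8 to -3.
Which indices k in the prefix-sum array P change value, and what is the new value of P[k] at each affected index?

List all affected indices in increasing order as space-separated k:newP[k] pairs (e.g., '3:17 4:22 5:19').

Answer: 4:5 5:2 6:9 7:15 8:32

Derivation:
P[k] = A[0] + ... + A[k]
P[k] includes A[4] iff k >= 4
Affected indices: 4, 5, ..., 8; delta = 5
  P[4]: 0 + 5 = 5
  P[5]: -3 + 5 = 2
  P[6]: 4 + 5 = 9
  P[7]: 10 + 5 = 15
  P[8]: 27 + 5 = 32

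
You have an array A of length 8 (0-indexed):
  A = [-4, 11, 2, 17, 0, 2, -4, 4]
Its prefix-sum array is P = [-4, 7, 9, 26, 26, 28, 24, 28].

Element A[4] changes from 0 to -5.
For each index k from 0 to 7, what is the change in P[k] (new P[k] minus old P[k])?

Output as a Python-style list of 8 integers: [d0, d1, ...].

Element change: A[4] 0 -> -5, delta = -5
For k < 4: P[k] unchanged, delta_P[k] = 0
For k >= 4: P[k] shifts by exactly -5
Delta array: [0, 0, 0, 0, -5, -5, -5, -5]

Answer: [0, 0, 0, 0, -5, -5, -5, -5]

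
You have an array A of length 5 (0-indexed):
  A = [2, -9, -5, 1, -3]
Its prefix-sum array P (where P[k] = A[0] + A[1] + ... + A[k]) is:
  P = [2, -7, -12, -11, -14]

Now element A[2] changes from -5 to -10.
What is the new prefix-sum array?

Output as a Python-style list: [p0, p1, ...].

Answer: [2, -7, -17, -16, -19]

Derivation:
Change: A[2] -5 -> -10, delta = -5
P[k] for k < 2: unchanged (A[2] not included)
P[k] for k >= 2: shift by delta = -5
  P[0] = 2 + 0 = 2
  P[1] = -7 + 0 = -7
  P[2] = -12 + -5 = -17
  P[3] = -11 + -5 = -16
  P[4] = -14 + -5 = -19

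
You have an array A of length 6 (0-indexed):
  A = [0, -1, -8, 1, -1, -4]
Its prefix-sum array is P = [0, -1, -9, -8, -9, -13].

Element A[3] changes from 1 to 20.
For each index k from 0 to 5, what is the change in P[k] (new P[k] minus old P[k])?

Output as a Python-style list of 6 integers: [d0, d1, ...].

Element change: A[3] 1 -> 20, delta = 19
For k < 3: P[k] unchanged, delta_P[k] = 0
For k >= 3: P[k] shifts by exactly 19
Delta array: [0, 0, 0, 19, 19, 19]

Answer: [0, 0, 0, 19, 19, 19]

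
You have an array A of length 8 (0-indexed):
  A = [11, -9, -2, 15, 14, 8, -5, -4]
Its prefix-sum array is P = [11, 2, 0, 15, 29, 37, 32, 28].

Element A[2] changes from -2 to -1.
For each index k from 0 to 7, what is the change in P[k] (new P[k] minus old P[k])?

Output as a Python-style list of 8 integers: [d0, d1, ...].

Element change: A[2] -2 -> -1, delta = 1
For k < 2: P[k] unchanged, delta_P[k] = 0
For k >= 2: P[k] shifts by exactly 1
Delta array: [0, 0, 1, 1, 1, 1, 1, 1]

Answer: [0, 0, 1, 1, 1, 1, 1, 1]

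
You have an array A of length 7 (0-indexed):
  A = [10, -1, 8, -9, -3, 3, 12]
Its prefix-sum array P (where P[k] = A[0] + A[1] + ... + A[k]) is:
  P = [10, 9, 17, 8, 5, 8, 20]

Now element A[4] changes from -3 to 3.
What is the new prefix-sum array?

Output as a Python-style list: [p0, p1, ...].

Answer: [10, 9, 17, 8, 11, 14, 26]

Derivation:
Change: A[4] -3 -> 3, delta = 6
P[k] for k < 4: unchanged (A[4] not included)
P[k] for k >= 4: shift by delta = 6
  P[0] = 10 + 0 = 10
  P[1] = 9 + 0 = 9
  P[2] = 17 + 0 = 17
  P[3] = 8 + 0 = 8
  P[4] = 5 + 6 = 11
  P[5] = 8 + 6 = 14
  P[6] = 20 + 6 = 26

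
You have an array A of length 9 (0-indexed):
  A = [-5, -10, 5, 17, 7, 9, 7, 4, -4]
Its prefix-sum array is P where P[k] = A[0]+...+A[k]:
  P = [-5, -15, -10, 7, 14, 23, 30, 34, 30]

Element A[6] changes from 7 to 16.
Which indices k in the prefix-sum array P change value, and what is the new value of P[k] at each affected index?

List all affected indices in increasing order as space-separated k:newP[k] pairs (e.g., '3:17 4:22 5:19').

P[k] = A[0] + ... + A[k]
P[k] includes A[6] iff k >= 6
Affected indices: 6, 7, ..., 8; delta = 9
  P[6]: 30 + 9 = 39
  P[7]: 34 + 9 = 43
  P[8]: 30 + 9 = 39

Answer: 6:39 7:43 8:39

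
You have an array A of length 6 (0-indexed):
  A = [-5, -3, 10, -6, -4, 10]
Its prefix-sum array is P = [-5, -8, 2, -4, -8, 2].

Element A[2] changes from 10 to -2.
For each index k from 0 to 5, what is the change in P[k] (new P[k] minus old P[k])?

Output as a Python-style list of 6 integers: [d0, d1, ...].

Answer: [0, 0, -12, -12, -12, -12]

Derivation:
Element change: A[2] 10 -> -2, delta = -12
For k < 2: P[k] unchanged, delta_P[k] = 0
For k >= 2: P[k] shifts by exactly -12
Delta array: [0, 0, -12, -12, -12, -12]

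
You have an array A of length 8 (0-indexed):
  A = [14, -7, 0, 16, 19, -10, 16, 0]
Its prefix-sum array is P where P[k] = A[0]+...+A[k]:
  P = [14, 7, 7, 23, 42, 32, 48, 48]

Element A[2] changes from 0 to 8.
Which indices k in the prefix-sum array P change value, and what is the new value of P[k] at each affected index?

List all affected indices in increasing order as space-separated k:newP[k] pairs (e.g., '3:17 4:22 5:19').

P[k] = A[0] + ... + A[k]
P[k] includes A[2] iff k >= 2
Affected indices: 2, 3, ..., 7; delta = 8
  P[2]: 7 + 8 = 15
  P[3]: 23 + 8 = 31
  P[4]: 42 + 8 = 50
  P[5]: 32 + 8 = 40
  P[6]: 48 + 8 = 56
  P[7]: 48 + 8 = 56

Answer: 2:15 3:31 4:50 5:40 6:56 7:56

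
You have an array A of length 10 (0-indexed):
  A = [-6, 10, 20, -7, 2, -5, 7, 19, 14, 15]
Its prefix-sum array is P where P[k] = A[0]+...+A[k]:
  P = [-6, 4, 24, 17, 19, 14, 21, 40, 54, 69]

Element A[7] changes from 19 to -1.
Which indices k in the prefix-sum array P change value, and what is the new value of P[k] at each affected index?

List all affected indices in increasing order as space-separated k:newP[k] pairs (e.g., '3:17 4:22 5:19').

Answer: 7:20 8:34 9:49

Derivation:
P[k] = A[0] + ... + A[k]
P[k] includes A[7] iff k >= 7
Affected indices: 7, 8, ..., 9; delta = -20
  P[7]: 40 + -20 = 20
  P[8]: 54 + -20 = 34
  P[9]: 69 + -20 = 49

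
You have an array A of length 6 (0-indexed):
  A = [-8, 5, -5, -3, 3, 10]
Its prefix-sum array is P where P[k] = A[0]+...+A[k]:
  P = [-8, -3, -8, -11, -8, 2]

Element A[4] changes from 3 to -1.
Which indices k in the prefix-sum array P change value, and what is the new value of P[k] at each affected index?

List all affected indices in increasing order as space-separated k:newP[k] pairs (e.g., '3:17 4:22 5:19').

P[k] = A[0] + ... + A[k]
P[k] includes A[4] iff k >= 4
Affected indices: 4, 5, ..., 5; delta = -4
  P[4]: -8 + -4 = -12
  P[5]: 2 + -4 = -2

Answer: 4:-12 5:-2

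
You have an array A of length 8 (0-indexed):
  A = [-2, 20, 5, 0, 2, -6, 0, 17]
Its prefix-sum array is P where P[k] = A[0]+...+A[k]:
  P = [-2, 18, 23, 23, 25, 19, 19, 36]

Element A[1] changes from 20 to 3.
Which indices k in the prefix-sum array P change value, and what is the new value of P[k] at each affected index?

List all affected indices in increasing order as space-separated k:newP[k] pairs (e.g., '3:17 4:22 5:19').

P[k] = A[0] + ... + A[k]
P[k] includes A[1] iff k >= 1
Affected indices: 1, 2, ..., 7; delta = -17
  P[1]: 18 + -17 = 1
  P[2]: 23 + -17 = 6
  P[3]: 23 + -17 = 6
  P[4]: 25 + -17 = 8
  P[5]: 19 + -17 = 2
  P[6]: 19 + -17 = 2
  P[7]: 36 + -17 = 19

Answer: 1:1 2:6 3:6 4:8 5:2 6:2 7:19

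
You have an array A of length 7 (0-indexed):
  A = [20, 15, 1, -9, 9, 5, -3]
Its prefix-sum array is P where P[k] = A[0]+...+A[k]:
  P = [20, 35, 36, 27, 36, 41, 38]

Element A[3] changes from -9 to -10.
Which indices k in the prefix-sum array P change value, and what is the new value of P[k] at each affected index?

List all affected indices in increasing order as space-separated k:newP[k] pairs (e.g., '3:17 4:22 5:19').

Answer: 3:26 4:35 5:40 6:37

Derivation:
P[k] = A[0] + ... + A[k]
P[k] includes A[3] iff k >= 3
Affected indices: 3, 4, ..., 6; delta = -1
  P[3]: 27 + -1 = 26
  P[4]: 36 + -1 = 35
  P[5]: 41 + -1 = 40
  P[6]: 38 + -1 = 37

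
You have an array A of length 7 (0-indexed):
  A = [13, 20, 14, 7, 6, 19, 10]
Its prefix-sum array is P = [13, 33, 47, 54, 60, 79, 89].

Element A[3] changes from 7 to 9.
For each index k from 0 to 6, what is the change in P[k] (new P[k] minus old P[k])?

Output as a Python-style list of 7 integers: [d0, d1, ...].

Answer: [0, 0, 0, 2, 2, 2, 2]

Derivation:
Element change: A[3] 7 -> 9, delta = 2
For k < 3: P[k] unchanged, delta_P[k] = 0
For k >= 3: P[k] shifts by exactly 2
Delta array: [0, 0, 0, 2, 2, 2, 2]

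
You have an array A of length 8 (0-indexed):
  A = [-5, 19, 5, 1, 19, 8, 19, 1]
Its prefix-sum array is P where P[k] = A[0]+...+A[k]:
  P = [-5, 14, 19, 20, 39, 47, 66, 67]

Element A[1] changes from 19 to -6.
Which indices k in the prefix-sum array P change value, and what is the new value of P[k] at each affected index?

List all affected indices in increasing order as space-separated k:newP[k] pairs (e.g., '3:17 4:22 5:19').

Answer: 1:-11 2:-6 3:-5 4:14 5:22 6:41 7:42

Derivation:
P[k] = A[0] + ... + A[k]
P[k] includes A[1] iff k >= 1
Affected indices: 1, 2, ..., 7; delta = -25
  P[1]: 14 + -25 = -11
  P[2]: 19 + -25 = -6
  P[3]: 20 + -25 = -5
  P[4]: 39 + -25 = 14
  P[5]: 47 + -25 = 22
  P[6]: 66 + -25 = 41
  P[7]: 67 + -25 = 42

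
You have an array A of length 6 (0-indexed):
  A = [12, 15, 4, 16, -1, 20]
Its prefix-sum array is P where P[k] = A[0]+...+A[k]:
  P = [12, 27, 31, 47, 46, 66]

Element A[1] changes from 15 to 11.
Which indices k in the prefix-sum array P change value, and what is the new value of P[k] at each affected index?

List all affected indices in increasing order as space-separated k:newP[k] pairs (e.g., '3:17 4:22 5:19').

P[k] = A[0] + ... + A[k]
P[k] includes A[1] iff k >= 1
Affected indices: 1, 2, ..., 5; delta = -4
  P[1]: 27 + -4 = 23
  P[2]: 31 + -4 = 27
  P[3]: 47 + -4 = 43
  P[4]: 46 + -4 = 42
  P[5]: 66 + -4 = 62

Answer: 1:23 2:27 3:43 4:42 5:62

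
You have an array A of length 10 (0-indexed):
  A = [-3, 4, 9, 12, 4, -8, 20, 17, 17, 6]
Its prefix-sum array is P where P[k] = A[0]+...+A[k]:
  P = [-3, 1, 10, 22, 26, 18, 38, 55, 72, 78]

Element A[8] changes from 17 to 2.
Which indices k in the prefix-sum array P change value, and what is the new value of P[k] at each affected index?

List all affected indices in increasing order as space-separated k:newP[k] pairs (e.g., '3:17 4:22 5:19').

Answer: 8:57 9:63

Derivation:
P[k] = A[0] + ... + A[k]
P[k] includes A[8] iff k >= 8
Affected indices: 8, 9, ..., 9; delta = -15
  P[8]: 72 + -15 = 57
  P[9]: 78 + -15 = 63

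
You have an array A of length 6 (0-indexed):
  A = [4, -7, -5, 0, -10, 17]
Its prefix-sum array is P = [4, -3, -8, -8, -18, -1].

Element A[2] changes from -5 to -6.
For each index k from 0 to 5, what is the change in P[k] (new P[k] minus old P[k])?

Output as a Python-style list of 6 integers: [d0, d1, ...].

Element change: A[2] -5 -> -6, delta = -1
For k < 2: P[k] unchanged, delta_P[k] = 0
For k >= 2: P[k] shifts by exactly -1
Delta array: [0, 0, -1, -1, -1, -1]

Answer: [0, 0, -1, -1, -1, -1]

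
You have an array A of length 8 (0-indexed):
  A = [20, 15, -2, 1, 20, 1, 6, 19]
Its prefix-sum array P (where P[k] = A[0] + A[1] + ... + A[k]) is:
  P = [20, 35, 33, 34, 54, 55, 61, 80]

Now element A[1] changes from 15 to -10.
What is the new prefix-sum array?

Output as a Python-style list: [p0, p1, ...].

Answer: [20, 10, 8, 9, 29, 30, 36, 55]

Derivation:
Change: A[1] 15 -> -10, delta = -25
P[k] for k < 1: unchanged (A[1] not included)
P[k] for k >= 1: shift by delta = -25
  P[0] = 20 + 0 = 20
  P[1] = 35 + -25 = 10
  P[2] = 33 + -25 = 8
  P[3] = 34 + -25 = 9
  P[4] = 54 + -25 = 29
  P[5] = 55 + -25 = 30
  P[6] = 61 + -25 = 36
  P[7] = 80 + -25 = 55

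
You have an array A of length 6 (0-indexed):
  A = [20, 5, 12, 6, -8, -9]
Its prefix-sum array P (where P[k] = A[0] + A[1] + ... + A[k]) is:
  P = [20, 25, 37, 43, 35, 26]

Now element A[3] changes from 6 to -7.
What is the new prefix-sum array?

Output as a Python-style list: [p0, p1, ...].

Change: A[3] 6 -> -7, delta = -13
P[k] for k < 3: unchanged (A[3] not included)
P[k] for k >= 3: shift by delta = -13
  P[0] = 20 + 0 = 20
  P[1] = 25 + 0 = 25
  P[2] = 37 + 0 = 37
  P[3] = 43 + -13 = 30
  P[4] = 35 + -13 = 22
  P[5] = 26 + -13 = 13

Answer: [20, 25, 37, 30, 22, 13]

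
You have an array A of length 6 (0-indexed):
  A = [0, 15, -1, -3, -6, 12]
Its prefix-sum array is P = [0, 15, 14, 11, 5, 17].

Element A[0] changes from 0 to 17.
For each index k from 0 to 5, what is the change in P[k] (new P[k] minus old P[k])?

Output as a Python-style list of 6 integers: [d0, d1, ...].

Element change: A[0] 0 -> 17, delta = 17
For k < 0: P[k] unchanged, delta_P[k] = 0
For k >= 0: P[k] shifts by exactly 17
Delta array: [17, 17, 17, 17, 17, 17]

Answer: [17, 17, 17, 17, 17, 17]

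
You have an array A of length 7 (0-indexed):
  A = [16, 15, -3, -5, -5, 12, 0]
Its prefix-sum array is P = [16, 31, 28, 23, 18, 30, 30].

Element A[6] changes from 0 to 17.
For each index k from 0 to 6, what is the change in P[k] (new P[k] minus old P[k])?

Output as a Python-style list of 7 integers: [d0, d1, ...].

Answer: [0, 0, 0, 0, 0, 0, 17]

Derivation:
Element change: A[6] 0 -> 17, delta = 17
For k < 6: P[k] unchanged, delta_P[k] = 0
For k >= 6: P[k] shifts by exactly 17
Delta array: [0, 0, 0, 0, 0, 0, 17]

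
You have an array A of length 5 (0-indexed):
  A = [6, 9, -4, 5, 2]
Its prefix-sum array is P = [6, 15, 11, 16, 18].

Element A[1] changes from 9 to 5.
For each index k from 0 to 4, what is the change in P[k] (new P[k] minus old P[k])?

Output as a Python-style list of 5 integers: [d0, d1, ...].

Answer: [0, -4, -4, -4, -4]

Derivation:
Element change: A[1] 9 -> 5, delta = -4
For k < 1: P[k] unchanged, delta_P[k] = 0
For k >= 1: P[k] shifts by exactly -4
Delta array: [0, -4, -4, -4, -4]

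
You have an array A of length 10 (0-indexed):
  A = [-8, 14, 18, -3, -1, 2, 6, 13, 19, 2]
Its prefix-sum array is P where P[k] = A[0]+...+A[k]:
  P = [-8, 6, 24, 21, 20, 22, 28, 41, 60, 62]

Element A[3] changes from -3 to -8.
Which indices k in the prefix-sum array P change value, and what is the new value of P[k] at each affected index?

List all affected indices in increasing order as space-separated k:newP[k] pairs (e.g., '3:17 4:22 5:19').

P[k] = A[0] + ... + A[k]
P[k] includes A[3] iff k >= 3
Affected indices: 3, 4, ..., 9; delta = -5
  P[3]: 21 + -5 = 16
  P[4]: 20 + -5 = 15
  P[5]: 22 + -5 = 17
  P[6]: 28 + -5 = 23
  P[7]: 41 + -5 = 36
  P[8]: 60 + -5 = 55
  P[9]: 62 + -5 = 57

Answer: 3:16 4:15 5:17 6:23 7:36 8:55 9:57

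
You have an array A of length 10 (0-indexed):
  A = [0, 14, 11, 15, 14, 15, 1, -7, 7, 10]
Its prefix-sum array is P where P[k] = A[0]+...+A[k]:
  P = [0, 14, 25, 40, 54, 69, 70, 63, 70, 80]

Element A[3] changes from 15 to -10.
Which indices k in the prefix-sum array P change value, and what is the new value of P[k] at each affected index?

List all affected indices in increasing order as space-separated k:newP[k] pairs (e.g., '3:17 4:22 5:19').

Answer: 3:15 4:29 5:44 6:45 7:38 8:45 9:55

Derivation:
P[k] = A[0] + ... + A[k]
P[k] includes A[3] iff k >= 3
Affected indices: 3, 4, ..., 9; delta = -25
  P[3]: 40 + -25 = 15
  P[4]: 54 + -25 = 29
  P[5]: 69 + -25 = 44
  P[6]: 70 + -25 = 45
  P[7]: 63 + -25 = 38
  P[8]: 70 + -25 = 45
  P[9]: 80 + -25 = 55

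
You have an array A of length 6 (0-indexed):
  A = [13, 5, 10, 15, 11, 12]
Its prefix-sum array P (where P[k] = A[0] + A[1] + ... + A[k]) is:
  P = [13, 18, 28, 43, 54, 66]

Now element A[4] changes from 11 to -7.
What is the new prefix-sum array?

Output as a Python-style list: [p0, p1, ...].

Change: A[4] 11 -> -7, delta = -18
P[k] for k < 4: unchanged (A[4] not included)
P[k] for k >= 4: shift by delta = -18
  P[0] = 13 + 0 = 13
  P[1] = 18 + 0 = 18
  P[2] = 28 + 0 = 28
  P[3] = 43 + 0 = 43
  P[4] = 54 + -18 = 36
  P[5] = 66 + -18 = 48

Answer: [13, 18, 28, 43, 36, 48]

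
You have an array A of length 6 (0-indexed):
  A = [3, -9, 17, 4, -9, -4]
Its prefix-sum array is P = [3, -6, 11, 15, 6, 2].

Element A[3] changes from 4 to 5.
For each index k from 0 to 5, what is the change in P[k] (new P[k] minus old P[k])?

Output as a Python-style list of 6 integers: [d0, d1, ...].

Element change: A[3] 4 -> 5, delta = 1
For k < 3: P[k] unchanged, delta_P[k] = 0
For k >= 3: P[k] shifts by exactly 1
Delta array: [0, 0, 0, 1, 1, 1]

Answer: [0, 0, 0, 1, 1, 1]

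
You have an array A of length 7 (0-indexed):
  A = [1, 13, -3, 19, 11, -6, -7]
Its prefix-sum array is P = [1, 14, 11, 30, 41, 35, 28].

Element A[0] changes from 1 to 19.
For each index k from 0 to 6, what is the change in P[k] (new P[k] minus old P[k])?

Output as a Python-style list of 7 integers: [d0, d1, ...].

Answer: [18, 18, 18, 18, 18, 18, 18]

Derivation:
Element change: A[0] 1 -> 19, delta = 18
For k < 0: P[k] unchanged, delta_P[k] = 0
For k >= 0: P[k] shifts by exactly 18
Delta array: [18, 18, 18, 18, 18, 18, 18]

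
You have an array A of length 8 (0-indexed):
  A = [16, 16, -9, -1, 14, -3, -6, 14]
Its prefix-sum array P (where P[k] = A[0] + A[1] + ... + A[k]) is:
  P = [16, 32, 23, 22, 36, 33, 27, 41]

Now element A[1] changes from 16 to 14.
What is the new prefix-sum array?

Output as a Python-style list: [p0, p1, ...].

Change: A[1] 16 -> 14, delta = -2
P[k] for k < 1: unchanged (A[1] not included)
P[k] for k >= 1: shift by delta = -2
  P[0] = 16 + 0 = 16
  P[1] = 32 + -2 = 30
  P[2] = 23 + -2 = 21
  P[3] = 22 + -2 = 20
  P[4] = 36 + -2 = 34
  P[5] = 33 + -2 = 31
  P[6] = 27 + -2 = 25
  P[7] = 41 + -2 = 39

Answer: [16, 30, 21, 20, 34, 31, 25, 39]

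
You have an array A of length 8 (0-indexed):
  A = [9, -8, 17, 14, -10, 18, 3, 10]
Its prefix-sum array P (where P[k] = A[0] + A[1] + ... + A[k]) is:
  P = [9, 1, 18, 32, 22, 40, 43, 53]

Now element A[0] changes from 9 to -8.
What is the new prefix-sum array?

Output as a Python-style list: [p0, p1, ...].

Answer: [-8, -16, 1, 15, 5, 23, 26, 36]

Derivation:
Change: A[0] 9 -> -8, delta = -17
P[k] for k < 0: unchanged (A[0] not included)
P[k] for k >= 0: shift by delta = -17
  P[0] = 9 + -17 = -8
  P[1] = 1 + -17 = -16
  P[2] = 18 + -17 = 1
  P[3] = 32 + -17 = 15
  P[4] = 22 + -17 = 5
  P[5] = 40 + -17 = 23
  P[6] = 43 + -17 = 26
  P[7] = 53 + -17 = 36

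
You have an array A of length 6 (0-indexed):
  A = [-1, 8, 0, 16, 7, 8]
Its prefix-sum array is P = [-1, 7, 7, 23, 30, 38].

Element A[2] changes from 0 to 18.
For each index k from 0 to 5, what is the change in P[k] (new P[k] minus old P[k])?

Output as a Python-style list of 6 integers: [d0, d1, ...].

Element change: A[2] 0 -> 18, delta = 18
For k < 2: P[k] unchanged, delta_P[k] = 0
For k >= 2: P[k] shifts by exactly 18
Delta array: [0, 0, 18, 18, 18, 18]

Answer: [0, 0, 18, 18, 18, 18]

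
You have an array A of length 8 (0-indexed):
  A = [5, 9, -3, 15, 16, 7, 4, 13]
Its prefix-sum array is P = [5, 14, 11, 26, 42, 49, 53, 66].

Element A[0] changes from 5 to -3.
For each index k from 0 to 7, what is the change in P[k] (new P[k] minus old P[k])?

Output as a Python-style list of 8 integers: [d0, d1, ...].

Answer: [-8, -8, -8, -8, -8, -8, -8, -8]

Derivation:
Element change: A[0] 5 -> -3, delta = -8
For k < 0: P[k] unchanged, delta_P[k] = 0
For k >= 0: P[k] shifts by exactly -8
Delta array: [-8, -8, -8, -8, -8, -8, -8, -8]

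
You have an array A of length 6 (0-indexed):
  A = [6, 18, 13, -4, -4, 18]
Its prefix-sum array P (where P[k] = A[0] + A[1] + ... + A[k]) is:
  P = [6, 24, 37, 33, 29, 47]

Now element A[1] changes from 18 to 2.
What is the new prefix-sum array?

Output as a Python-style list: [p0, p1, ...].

Answer: [6, 8, 21, 17, 13, 31]

Derivation:
Change: A[1] 18 -> 2, delta = -16
P[k] for k < 1: unchanged (A[1] not included)
P[k] for k >= 1: shift by delta = -16
  P[0] = 6 + 0 = 6
  P[1] = 24 + -16 = 8
  P[2] = 37 + -16 = 21
  P[3] = 33 + -16 = 17
  P[4] = 29 + -16 = 13
  P[5] = 47 + -16 = 31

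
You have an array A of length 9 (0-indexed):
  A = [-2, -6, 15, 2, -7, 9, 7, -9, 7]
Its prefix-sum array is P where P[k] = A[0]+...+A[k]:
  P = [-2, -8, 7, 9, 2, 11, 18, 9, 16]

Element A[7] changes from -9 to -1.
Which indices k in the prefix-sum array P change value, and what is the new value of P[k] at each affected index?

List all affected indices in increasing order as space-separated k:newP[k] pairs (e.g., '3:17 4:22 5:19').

P[k] = A[0] + ... + A[k]
P[k] includes A[7] iff k >= 7
Affected indices: 7, 8, ..., 8; delta = 8
  P[7]: 9 + 8 = 17
  P[8]: 16 + 8 = 24

Answer: 7:17 8:24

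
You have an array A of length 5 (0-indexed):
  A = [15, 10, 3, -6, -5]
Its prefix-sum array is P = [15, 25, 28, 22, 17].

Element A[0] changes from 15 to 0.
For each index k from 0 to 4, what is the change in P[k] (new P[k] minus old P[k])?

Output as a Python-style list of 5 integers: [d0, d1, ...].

Answer: [-15, -15, -15, -15, -15]

Derivation:
Element change: A[0] 15 -> 0, delta = -15
For k < 0: P[k] unchanged, delta_P[k] = 0
For k >= 0: P[k] shifts by exactly -15
Delta array: [-15, -15, -15, -15, -15]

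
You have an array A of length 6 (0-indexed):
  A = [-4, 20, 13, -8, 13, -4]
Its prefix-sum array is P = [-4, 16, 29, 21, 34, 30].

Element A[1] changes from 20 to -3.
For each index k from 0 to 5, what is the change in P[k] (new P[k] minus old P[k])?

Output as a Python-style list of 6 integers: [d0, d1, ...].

Answer: [0, -23, -23, -23, -23, -23]

Derivation:
Element change: A[1] 20 -> -3, delta = -23
For k < 1: P[k] unchanged, delta_P[k] = 0
For k >= 1: P[k] shifts by exactly -23
Delta array: [0, -23, -23, -23, -23, -23]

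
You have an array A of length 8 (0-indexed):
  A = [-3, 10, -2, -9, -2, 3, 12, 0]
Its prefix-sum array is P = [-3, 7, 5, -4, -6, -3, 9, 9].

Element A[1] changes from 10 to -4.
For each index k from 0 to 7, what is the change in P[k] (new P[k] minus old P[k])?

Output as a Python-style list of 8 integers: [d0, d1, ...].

Element change: A[1] 10 -> -4, delta = -14
For k < 1: P[k] unchanged, delta_P[k] = 0
For k >= 1: P[k] shifts by exactly -14
Delta array: [0, -14, -14, -14, -14, -14, -14, -14]

Answer: [0, -14, -14, -14, -14, -14, -14, -14]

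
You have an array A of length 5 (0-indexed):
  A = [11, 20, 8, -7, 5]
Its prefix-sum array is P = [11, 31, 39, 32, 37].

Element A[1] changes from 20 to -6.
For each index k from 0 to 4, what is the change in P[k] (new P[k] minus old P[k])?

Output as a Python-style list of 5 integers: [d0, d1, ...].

Answer: [0, -26, -26, -26, -26]

Derivation:
Element change: A[1] 20 -> -6, delta = -26
For k < 1: P[k] unchanged, delta_P[k] = 0
For k >= 1: P[k] shifts by exactly -26
Delta array: [0, -26, -26, -26, -26]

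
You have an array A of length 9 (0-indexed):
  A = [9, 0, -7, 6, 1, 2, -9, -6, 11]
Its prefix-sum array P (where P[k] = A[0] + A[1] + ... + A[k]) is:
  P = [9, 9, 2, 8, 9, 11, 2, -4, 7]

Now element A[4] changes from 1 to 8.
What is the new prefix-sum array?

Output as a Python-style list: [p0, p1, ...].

Answer: [9, 9, 2, 8, 16, 18, 9, 3, 14]

Derivation:
Change: A[4] 1 -> 8, delta = 7
P[k] for k < 4: unchanged (A[4] not included)
P[k] for k >= 4: shift by delta = 7
  P[0] = 9 + 0 = 9
  P[1] = 9 + 0 = 9
  P[2] = 2 + 0 = 2
  P[3] = 8 + 0 = 8
  P[4] = 9 + 7 = 16
  P[5] = 11 + 7 = 18
  P[6] = 2 + 7 = 9
  P[7] = -4 + 7 = 3
  P[8] = 7 + 7 = 14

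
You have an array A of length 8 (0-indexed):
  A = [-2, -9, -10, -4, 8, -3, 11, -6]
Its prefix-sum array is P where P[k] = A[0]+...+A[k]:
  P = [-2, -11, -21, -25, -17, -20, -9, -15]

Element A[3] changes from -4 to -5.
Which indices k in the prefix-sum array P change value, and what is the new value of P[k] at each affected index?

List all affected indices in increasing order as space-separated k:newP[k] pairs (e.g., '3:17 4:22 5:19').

P[k] = A[0] + ... + A[k]
P[k] includes A[3] iff k >= 3
Affected indices: 3, 4, ..., 7; delta = -1
  P[3]: -25 + -1 = -26
  P[4]: -17 + -1 = -18
  P[5]: -20 + -1 = -21
  P[6]: -9 + -1 = -10
  P[7]: -15 + -1 = -16

Answer: 3:-26 4:-18 5:-21 6:-10 7:-16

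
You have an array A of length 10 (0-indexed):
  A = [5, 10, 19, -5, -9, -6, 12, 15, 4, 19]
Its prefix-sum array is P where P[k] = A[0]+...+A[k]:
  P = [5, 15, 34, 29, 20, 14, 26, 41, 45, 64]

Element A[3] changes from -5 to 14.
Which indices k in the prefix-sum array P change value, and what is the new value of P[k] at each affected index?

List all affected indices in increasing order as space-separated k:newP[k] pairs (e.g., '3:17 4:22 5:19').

P[k] = A[0] + ... + A[k]
P[k] includes A[3] iff k >= 3
Affected indices: 3, 4, ..., 9; delta = 19
  P[3]: 29 + 19 = 48
  P[4]: 20 + 19 = 39
  P[5]: 14 + 19 = 33
  P[6]: 26 + 19 = 45
  P[7]: 41 + 19 = 60
  P[8]: 45 + 19 = 64
  P[9]: 64 + 19 = 83

Answer: 3:48 4:39 5:33 6:45 7:60 8:64 9:83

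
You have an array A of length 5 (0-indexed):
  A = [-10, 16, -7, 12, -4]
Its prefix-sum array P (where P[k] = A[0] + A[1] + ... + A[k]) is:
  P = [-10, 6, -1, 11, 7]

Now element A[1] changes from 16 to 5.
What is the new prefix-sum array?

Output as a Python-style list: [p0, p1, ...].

Answer: [-10, -5, -12, 0, -4]

Derivation:
Change: A[1] 16 -> 5, delta = -11
P[k] for k < 1: unchanged (A[1] not included)
P[k] for k >= 1: shift by delta = -11
  P[0] = -10 + 0 = -10
  P[1] = 6 + -11 = -5
  P[2] = -1 + -11 = -12
  P[3] = 11 + -11 = 0
  P[4] = 7 + -11 = -4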